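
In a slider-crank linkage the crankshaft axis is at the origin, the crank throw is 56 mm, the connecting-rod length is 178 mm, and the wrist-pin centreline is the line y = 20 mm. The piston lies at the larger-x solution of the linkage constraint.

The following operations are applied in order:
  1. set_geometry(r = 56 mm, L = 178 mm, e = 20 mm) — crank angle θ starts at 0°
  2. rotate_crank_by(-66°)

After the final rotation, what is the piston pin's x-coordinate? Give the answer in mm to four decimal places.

set_geometry: r = 56 mm, L = 178 mm, e = 20 mm; θ ← 0°
rotate_crank_by(-66°): θ ← 0° -66° = -66°
crank pin P = (r cos θ, r sin θ) = (22.777252, -51.158546)
h = r sin θ − e = -51.158546 − 20 = -71.158546
x = r cos θ + √(L² − h²) = 22.777252 + √(31684.0 − 5063.5386) = 22.777252 + 163.157781 = 185.935033

185.9350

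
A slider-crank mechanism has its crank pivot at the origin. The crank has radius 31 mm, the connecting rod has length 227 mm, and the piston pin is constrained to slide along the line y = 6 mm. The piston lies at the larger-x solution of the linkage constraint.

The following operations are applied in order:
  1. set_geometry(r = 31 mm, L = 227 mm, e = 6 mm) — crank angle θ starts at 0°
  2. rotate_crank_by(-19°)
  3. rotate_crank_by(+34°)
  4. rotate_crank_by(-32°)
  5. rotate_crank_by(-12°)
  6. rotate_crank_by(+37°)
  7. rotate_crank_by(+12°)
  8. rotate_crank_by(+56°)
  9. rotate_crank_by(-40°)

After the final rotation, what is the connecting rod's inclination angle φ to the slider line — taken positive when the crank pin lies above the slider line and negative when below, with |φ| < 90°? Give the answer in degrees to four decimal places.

set_geometry: r = 31 mm, L = 227 mm, e = 6 mm; θ ← 0°
rotate_crank_by(-19°): θ ← 0° -19° = -19°
rotate_crank_by(+34°): θ ← -19° +34° = 15°
rotate_crank_by(-32°): θ ← 15° -32° = -17°
rotate_crank_by(-12°): θ ← -17° -12° = -29°
rotate_crank_by(+37°): θ ← -29° +37° = 8°
rotate_crank_by(+12°): θ ← 8° +12° = 20°
rotate_crank_by(+56°): θ ← 20° +56° = 76°
rotate_crank_by(-40°): θ ← 76° -40° = 36°
crank pin P = (r cos θ, r sin θ) = (25.079527, 18.221343)
h = r sin θ − e = 18.221343 − 6 = 12.221343
sin φ = h / L = 12.221343 / 227 = 0.05383851
φ = arcsin(0.05383851) = 3.086212°

3.0862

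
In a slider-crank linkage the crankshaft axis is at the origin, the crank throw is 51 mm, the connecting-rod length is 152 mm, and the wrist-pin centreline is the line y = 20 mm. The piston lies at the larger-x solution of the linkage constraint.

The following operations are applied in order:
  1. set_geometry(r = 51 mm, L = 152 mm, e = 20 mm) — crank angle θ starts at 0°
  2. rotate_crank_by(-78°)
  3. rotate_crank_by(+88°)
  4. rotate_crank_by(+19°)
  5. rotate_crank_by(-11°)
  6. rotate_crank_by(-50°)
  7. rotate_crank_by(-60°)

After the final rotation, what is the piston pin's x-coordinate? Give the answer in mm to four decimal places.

set_geometry: r = 51 mm, L = 152 mm, e = 20 mm; θ ← 0°
rotate_crank_by(-78°): θ ← 0° -78° = -78°
rotate_crank_by(+88°): θ ← -78° +88° = 10°
rotate_crank_by(+19°): θ ← 10° +19° = 29°
rotate_crank_by(-11°): θ ← 29° -11° = 18°
rotate_crank_by(-50°): θ ← 18° -50° = -32°
rotate_crank_by(-60°): θ ← -32° -60° = -92°
crank pin P = (r cos θ, r sin θ) = (-1.779874, -50.968932)
h = r sin θ − e = -50.968932 − 20 = -70.968932
x = r cos θ + √(L² − h²) = -1.779874 + √(23104.0 − 5036.5893) = -1.779874 + 134.415069 = 132.635194

132.6352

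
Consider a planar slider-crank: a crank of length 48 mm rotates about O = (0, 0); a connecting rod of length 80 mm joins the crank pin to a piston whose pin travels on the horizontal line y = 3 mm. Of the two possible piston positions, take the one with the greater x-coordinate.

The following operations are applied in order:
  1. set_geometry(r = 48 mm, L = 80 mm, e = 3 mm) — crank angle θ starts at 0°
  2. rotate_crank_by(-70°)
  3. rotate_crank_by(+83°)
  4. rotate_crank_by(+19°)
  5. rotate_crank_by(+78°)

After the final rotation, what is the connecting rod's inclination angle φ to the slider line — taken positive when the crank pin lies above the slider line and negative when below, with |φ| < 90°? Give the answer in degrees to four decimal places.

set_geometry: r = 48 mm, L = 80 mm, e = 3 mm; θ ← 0°
rotate_crank_by(-70°): θ ← 0° -70° = -70°
rotate_crank_by(+83°): θ ← -70° +83° = 13°
rotate_crank_by(+19°): θ ← 13° +19° = 32°
rotate_crank_by(+78°): θ ← 32° +78° = 110°
crank pin P = (r cos θ, r sin θ) = (-16.416967, 45.105246)
h = r sin θ − e = 45.105246 − 3 = 42.105246
sin φ = h / L = 42.105246 / 80 = 0.52631557
φ = arcsin(0.52631557) = 31.756849°

31.7568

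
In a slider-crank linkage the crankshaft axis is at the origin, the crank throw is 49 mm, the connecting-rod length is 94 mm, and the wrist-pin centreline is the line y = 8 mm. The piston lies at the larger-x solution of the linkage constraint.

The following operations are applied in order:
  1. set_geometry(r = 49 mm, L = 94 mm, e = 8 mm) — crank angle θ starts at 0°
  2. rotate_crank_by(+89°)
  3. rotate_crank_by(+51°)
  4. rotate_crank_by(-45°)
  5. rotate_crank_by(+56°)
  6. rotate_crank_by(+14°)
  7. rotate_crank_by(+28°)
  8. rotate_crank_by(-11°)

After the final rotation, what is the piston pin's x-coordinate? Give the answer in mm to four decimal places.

set_geometry: r = 49 mm, L = 94 mm, e = 8 mm; θ ← 0°
rotate_crank_by(+89°): θ ← 0° +89° = 89°
rotate_crank_by(+51°): θ ← 89° +51° = 140°
rotate_crank_by(-45°): θ ← 140° -45° = 95°
rotate_crank_by(+56°): θ ← 95° +56° = 151°
rotate_crank_by(+14°): θ ← 151° +14° = 165°
rotate_crank_by(+28°): θ ← 165° +28° = 193°
rotate_crank_by(-11°): θ ← 193° -11° = 182°
crank pin P = (r cos θ, r sin θ) = (-48.970151, -1.710075)
h = r sin θ − e = -1.710075 − 8 = -9.710075
x = r cos θ + √(L² − h²) = -48.970151 + √(8836.0 − 94.2856) = -48.970151 + 93.497136 = 44.526985

44.5270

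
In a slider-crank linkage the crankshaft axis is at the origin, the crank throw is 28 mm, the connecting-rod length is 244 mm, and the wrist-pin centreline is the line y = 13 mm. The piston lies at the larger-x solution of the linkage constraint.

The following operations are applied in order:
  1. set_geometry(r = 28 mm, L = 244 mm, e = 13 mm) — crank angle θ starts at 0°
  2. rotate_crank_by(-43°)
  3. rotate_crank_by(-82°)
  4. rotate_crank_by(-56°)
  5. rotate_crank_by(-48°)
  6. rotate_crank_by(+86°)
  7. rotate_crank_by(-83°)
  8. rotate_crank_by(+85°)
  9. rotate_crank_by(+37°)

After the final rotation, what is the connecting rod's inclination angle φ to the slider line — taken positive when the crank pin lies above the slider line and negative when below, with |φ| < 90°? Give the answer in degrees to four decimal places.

-9.4754

set_geometry: r = 28 mm, L = 244 mm, e = 13 mm; θ ← 0°
rotate_crank_by(-43°): θ ← 0° -43° = -43°
rotate_crank_by(-82°): θ ← -43° -82° = -125°
rotate_crank_by(-56°): θ ← -125° -56° = -181°
rotate_crank_by(-48°): θ ← -181° -48° = -229°
rotate_crank_by(+86°): θ ← -229° +86° = -143°
rotate_crank_by(-83°): θ ← -143° -83° = -226°
rotate_crank_by(+85°): θ ← -226° +85° = -141°
rotate_crank_by(+37°): θ ← -141° +37° = -104°
crank pin P = (r cos θ, r sin θ) = (-6.773813, -27.168280)
h = r sin θ − e = -27.168280 − 13 = -40.168280
sin φ = h / L = -40.168280 / 244 = -0.16462410
φ = arcsin(-0.16462410) = -9.475398°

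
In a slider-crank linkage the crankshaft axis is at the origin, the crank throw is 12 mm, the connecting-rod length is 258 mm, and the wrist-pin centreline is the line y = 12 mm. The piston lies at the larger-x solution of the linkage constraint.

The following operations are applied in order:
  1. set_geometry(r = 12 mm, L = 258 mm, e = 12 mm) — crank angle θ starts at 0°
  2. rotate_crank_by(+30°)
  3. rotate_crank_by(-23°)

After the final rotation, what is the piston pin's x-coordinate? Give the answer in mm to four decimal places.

269.6953

set_geometry: r = 12 mm, L = 258 mm, e = 12 mm; θ ← 0°
rotate_crank_by(+30°): θ ← 0° +30° = 30°
rotate_crank_by(-23°): θ ← 30° -23° = 7°
crank pin P = (r cos θ, r sin θ) = (11.910554, 1.462432)
h = r sin θ − e = 1.462432 − 12 = -10.537568
x = r cos θ + √(L² − h²) = 11.910554 + √(66564.0 − 111.0403) = 11.910554 + 257.784716 = 269.695270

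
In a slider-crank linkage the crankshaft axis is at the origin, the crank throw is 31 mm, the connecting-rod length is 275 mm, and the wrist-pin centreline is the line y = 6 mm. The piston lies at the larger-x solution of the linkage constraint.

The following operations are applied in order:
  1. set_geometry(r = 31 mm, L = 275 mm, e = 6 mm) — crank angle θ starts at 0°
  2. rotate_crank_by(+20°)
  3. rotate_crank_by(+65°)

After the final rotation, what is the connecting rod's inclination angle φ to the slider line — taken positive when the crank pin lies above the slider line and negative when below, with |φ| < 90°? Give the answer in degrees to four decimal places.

5.1912

set_geometry: r = 31 mm, L = 275 mm, e = 6 mm; θ ← 0°
rotate_crank_by(+20°): θ ← 0° +20° = 20°
rotate_crank_by(+65°): θ ← 20° +65° = 85°
crank pin P = (r cos θ, r sin θ) = (2.701828, 30.882036)
h = r sin θ − e = 30.882036 − 6 = 24.882036
sin φ = h / L = 24.882036 / 275 = 0.09048013
φ = arcsin(0.09048013) = 5.191229°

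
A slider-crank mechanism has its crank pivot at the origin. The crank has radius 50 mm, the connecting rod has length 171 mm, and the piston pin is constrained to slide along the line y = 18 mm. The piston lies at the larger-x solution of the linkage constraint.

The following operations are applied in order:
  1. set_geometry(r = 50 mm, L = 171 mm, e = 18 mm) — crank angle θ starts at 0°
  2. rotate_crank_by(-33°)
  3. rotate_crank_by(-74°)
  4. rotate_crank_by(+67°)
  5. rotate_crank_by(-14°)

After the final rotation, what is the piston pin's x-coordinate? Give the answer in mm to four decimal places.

set_geometry: r = 50 mm, L = 171 mm, e = 18 mm; θ ← 0°
rotate_crank_by(-33°): θ ← 0° -33° = -33°
rotate_crank_by(-74°): θ ← -33° -74° = -107°
rotate_crank_by(+67°): θ ← -107° +67° = -40°
rotate_crank_by(-14°): θ ← -40° -14° = -54°
crank pin P = (r cos θ, r sin θ) = (29.389263, -40.450850)
h = r sin θ − e = -40.450850 − 18 = -58.450850
x = r cos θ + √(L² − h²) = 29.389263 + √(29241.0 − 3416.5018) = 29.389263 + 160.700025 = 190.089288

190.0893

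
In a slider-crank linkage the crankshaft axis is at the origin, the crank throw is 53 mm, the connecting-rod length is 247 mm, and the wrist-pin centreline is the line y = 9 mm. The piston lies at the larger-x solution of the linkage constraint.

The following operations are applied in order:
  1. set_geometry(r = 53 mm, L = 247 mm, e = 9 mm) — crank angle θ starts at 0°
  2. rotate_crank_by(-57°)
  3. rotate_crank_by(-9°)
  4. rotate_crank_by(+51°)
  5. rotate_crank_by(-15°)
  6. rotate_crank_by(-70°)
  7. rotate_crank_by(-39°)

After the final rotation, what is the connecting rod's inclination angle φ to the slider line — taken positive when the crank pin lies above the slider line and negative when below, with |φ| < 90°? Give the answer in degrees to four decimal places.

set_geometry: r = 53 mm, L = 247 mm, e = 9 mm; θ ← 0°
rotate_crank_by(-57°): θ ← 0° -57° = -57°
rotate_crank_by(-9°): θ ← -57° -9° = -66°
rotate_crank_by(+51°): θ ← -66° +51° = -15°
rotate_crank_by(-15°): θ ← -15° -15° = -30°
rotate_crank_by(-70°): θ ← -30° -70° = -100°
rotate_crank_by(-39°): θ ← -100° -39° = -139°
crank pin P = (r cos θ, r sin θ) = (-39.999608, -34.771129)
h = r sin θ − e = -34.771129 − 9 = -43.771129
sin φ = h / L = -43.771129 / 247 = -0.17721105
φ = arcsin(-0.17721105) = -10.207353°

-10.2074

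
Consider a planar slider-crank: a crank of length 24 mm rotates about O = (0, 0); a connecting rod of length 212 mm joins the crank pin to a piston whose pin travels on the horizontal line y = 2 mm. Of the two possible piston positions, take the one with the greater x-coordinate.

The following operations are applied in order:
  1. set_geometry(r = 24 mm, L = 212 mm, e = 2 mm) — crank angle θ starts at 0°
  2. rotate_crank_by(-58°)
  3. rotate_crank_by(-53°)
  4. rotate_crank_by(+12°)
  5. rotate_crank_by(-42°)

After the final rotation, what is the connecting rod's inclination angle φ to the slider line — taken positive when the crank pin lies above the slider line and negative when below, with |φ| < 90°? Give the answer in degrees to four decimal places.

set_geometry: r = 24 mm, L = 212 mm, e = 2 mm; θ ← 0°
rotate_crank_by(-58°): θ ← 0° -58° = -58°
rotate_crank_by(-53°): θ ← -58° -53° = -111°
rotate_crank_by(+12°): θ ← -111° +12° = -99°
rotate_crank_by(-42°): θ ← -99° -42° = -141°
crank pin P = (r cos θ, r sin θ) = (-18.651503, -15.103689)
h = r sin θ − e = -15.103689 − 2 = -17.103689
sin φ = h / L = -17.103689 / 212 = -0.08067778
φ = arcsin(-0.08067778) = -4.627526°

-4.6275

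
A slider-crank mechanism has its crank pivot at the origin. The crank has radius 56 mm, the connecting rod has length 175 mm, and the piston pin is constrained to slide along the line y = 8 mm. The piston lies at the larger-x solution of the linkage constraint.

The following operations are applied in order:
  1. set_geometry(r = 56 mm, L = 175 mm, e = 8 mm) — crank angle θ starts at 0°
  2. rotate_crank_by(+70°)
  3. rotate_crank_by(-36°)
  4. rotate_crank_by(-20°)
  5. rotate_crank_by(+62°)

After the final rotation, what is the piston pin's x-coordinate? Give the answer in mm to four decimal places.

set_geometry: r = 56 mm, L = 175 mm, e = 8 mm; θ ← 0°
rotate_crank_by(+70°): θ ← 0° +70° = 70°
rotate_crank_by(-36°): θ ← 70° -36° = 34°
rotate_crank_by(-20°): θ ← 34° -20° = 14°
rotate_crank_by(+62°): θ ← 14° +62° = 76°
crank pin P = (r cos θ, r sin θ) = (13.547626, 54.336561)
h = r sin θ − e = 54.336561 − 8 = 46.336561
x = r cos θ + √(L² − h²) = 13.547626 + √(30625.0 − 2147.0769) = 13.547626 + 168.754031 = 182.301658

182.3017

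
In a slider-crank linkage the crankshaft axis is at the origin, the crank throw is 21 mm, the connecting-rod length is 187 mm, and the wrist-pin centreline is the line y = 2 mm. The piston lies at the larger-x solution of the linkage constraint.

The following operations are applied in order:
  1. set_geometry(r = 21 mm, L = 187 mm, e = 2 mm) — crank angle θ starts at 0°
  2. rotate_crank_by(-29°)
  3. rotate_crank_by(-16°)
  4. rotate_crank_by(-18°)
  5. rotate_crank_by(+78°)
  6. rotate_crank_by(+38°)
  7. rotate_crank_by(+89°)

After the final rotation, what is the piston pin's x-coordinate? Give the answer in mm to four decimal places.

170.1321

set_geometry: r = 21 mm, L = 187 mm, e = 2 mm; θ ← 0°
rotate_crank_by(-29°): θ ← 0° -29° = -29°
rotate_crank_by(-16°): θ ← -29° -16° = -45°
rotate_crank_by(-18°): θ ← -45° -18° = -63°
rotate_crank_by(+78°): θ ← -63° +78° = 15°
rotate_crank_by(+38°): θ ← 15° +38° = 53°
rotate_crank_by(+89°): θ ← 53° +89° = 142°
crank pin P = (r cos θ, r sin θ) = (-16.548226, 12.928891)
h = r sin θ − e = 12.928891 − 2 = 10.928891
x = r cos θ + √(L² − h²) = -16.548226 + √(34969.0 − 119.4407) = -16.548226 + 186.680367 = 170.132141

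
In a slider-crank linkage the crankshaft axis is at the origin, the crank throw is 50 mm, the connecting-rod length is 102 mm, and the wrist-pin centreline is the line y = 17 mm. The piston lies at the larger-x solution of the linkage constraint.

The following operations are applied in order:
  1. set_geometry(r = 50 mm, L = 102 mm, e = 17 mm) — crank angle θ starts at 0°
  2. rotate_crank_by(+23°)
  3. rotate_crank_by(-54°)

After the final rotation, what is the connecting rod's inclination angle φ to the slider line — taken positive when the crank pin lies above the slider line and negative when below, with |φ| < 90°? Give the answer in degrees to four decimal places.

set_geometry: r = 50 mm, L = 102 mm, e = 17 mm; θ ← 0°
rotate_crank_by(+23°): θ ← 0° +23° = 23°
rotate_crank_by(-54°): θ ← 23° -54° = -31°
crank pin P = (r cos θ, r sin θ) = (42.858365, -25.751904)
h = r sin θ − e = -25.751904 − 17 = -42.751904
sin φ = h / L = -42.751904 / 102 = -0.41913631
φ = arcsin(-0.41913631) = -24.780071°

-24.7801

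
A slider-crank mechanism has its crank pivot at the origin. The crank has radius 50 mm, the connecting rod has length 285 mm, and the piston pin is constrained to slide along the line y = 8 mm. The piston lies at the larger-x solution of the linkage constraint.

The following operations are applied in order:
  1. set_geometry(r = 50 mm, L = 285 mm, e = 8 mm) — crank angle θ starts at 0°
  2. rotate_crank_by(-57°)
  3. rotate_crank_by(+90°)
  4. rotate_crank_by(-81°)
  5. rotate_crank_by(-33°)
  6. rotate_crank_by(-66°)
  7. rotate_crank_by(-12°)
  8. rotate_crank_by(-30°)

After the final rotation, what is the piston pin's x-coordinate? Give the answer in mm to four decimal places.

235.6155

set_geometry: r = 50 mm, L = 285 mm, e = 8 mm; θ ← 0°
rotate_crank_by(-57°): θ ← 0° -57° = -57°
rotate_crank_by(+90°): θ ← -57° +90° = 33°
rotate_crank_by(-81°): θ ← 33° -81° = -48°
rotate_crank_by(-33°): θ ← -48° -33° = -81°
rotate_crank_by(-66°): θ ← -81° -66° = -147°
rotate_crank_by(-12°): θ ← -147° -12° = -159°
rotate_crank_by(-30°): θ ← -159° -30° = -189°
crank pin P = (r cos θ, r sin θ) = (-49.384417, 7.821723)
h = r sin θ − e = 7.821723 − 8 = -0.178277
x = r cos θ + √(L² − h²) = -49.384417 + √(81225.0 − 0.0318) = -49.384417 + 284.999944 = 235.615527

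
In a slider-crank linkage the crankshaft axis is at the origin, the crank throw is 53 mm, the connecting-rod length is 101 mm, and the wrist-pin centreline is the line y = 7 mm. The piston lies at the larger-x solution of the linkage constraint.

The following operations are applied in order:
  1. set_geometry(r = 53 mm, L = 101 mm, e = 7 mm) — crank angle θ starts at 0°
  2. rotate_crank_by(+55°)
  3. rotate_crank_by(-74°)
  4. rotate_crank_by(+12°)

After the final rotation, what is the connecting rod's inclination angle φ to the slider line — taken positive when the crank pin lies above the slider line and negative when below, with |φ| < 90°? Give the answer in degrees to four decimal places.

-7.6579

set_geometry: r = 53 mm, L = 101 mm, e = 7 mm; θ ← 0°
rotate_crank_by(+55°): θ ← 0° +55° = 55°
rotate_crank_by(-74°): θ ← 55° -74° = -19°
rotate_crank_by(+12°): θ ← -19° +12° = -7°
crank pin P = (r cos θ, r sin θ) = (52.604946, -6.459075)
h = r sin θ − e = -6.459075 − 7 = -13.459075
sin φ = h / L = -13.459075 / 101 = -0.13325817
φ = arcsin(-0.13325817) = -7.657910°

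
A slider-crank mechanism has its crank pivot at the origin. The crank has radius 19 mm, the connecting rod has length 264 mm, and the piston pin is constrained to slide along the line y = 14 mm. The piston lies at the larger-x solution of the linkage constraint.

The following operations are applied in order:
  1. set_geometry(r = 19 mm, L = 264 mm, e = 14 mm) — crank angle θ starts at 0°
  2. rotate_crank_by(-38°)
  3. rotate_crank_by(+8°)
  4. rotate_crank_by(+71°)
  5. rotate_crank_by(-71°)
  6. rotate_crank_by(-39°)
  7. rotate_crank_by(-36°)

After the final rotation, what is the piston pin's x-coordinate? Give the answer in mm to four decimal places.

257.0926

set_geometry: r = 19 mm, L = 264 mm, e = 14 mm; θ ← 0°
rotate_crank_by(-38°): θ ← 0° -38° = -38°
rotate_crank_by(+8°): θ ← -38° +8° = -30°
rotate_crank_by(+71°): θ ← -30° +71° = 41°
rotate_crank_by(-71°): θ ← 41° -71° = -30°
rotate_crank_by(-39°): θ ← -30° -39° = -69°
rotate_crank_by(-36°): θ ← -69° -36° = -105°
crank pin P = (r cos θ, r sin θ) = (-4.917562, -18.352591)
h = r sin θ − e = -18.352591 − 14 = -32.352591
x = r cos θ + √(L² − h²) = -4.917562 + √(69696.0 − 1046.6901) = -4.917562 + 262.010133 = 257.092571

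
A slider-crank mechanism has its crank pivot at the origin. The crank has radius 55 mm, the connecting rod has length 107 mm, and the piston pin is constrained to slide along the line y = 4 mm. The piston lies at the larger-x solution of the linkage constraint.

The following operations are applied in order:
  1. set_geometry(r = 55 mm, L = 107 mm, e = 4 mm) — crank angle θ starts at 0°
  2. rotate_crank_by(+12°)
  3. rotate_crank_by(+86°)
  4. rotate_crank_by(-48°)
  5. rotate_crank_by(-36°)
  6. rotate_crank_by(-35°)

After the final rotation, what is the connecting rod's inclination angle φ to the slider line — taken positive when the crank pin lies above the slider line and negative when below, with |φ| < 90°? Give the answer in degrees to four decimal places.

-12.8025

set_geometry: r = 55 mm, L = 107 mm, e = 4 mm; θ ← 0°
rotate_crank_by(+12°): θ ← 0° +12° = 12°
rotate_crank_by(+86°): θ ← 12° +86° = 98°
rotate_crank_by(-48°): θ ← 98° -48° = 50°
rotate_crank_by(-36°): θ ← 50° -36° = 14°
rotate_crank_by(-35°): θ ← 14° -35° = -21°
crank pin P = (r cos θ, r sin θ) = (51.346923, -19.710237)
h = r sin θ − e = -19.710237 − 4 = -23.710237
sin φ = h / L = -23.710237 / 107 = -0.22159100
φ = arcsin(-0.22159100) = -12.802497°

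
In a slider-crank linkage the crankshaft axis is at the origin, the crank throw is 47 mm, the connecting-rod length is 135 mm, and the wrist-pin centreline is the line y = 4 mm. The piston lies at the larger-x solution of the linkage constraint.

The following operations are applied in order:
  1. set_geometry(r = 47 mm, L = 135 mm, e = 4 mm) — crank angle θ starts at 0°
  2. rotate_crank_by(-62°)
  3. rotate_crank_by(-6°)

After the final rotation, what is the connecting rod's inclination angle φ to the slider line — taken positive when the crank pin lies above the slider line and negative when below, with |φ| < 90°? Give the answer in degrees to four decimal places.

set_geometry: r = 47 mm, L = 135 mm, e = 4 mm; θ ← 0°
rotate_crank_by(-62°): θ ← 0° -62° = -62°
rotate_crank_by(-6°): θ ← -62° -6° = -68°
crank pin P = (r cos θ, r sin θ) = (17.606510, -43.577641)
h = r sin θ − e = -43.577641 − 4 = -47.577641
sin φ = h / L = -47.577641 / 135 = -0.35242697
φ = arcsin(-0.35242697) = -20.635832°

-20.6358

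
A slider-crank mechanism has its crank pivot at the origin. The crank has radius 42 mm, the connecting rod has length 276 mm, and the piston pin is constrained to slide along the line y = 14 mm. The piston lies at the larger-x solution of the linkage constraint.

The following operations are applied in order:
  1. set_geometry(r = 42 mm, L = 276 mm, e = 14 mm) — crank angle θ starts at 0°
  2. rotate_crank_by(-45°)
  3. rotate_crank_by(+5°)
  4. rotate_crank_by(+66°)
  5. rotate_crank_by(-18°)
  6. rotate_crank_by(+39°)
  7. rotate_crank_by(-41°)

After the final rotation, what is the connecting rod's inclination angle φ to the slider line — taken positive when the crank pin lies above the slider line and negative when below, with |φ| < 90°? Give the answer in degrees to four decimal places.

-1.9953

set_geometry: r = 42 mm, L = 276 mm, e = 14 mm; θ ← 0°
rotate_crank_by(-45°): θ ← 0° -45° = -45°
rotate_crank_by(+5°): θ ← -45° +5° = -40°
rotate_crank_by(+66°): θ ← -40° +66° = 26°
rotate_crank_by(-18°): θ ← 26° -18° = 8°
rotate_crank_by(+39°): θ ← 8° +39° = 47°
rotate_crank_by(-41°): θ ← 47° -41° = 6°
crank pin P = (r cos θ, r sin θ) = (41.769920, 4.390195)
h = r sin θ − e = 4.390195 − 14 = -9.609805
sin φ = h / L = -9.609805 / 276 = -0.03481813
φ = arcsin(-0.03481813) = -1.995335°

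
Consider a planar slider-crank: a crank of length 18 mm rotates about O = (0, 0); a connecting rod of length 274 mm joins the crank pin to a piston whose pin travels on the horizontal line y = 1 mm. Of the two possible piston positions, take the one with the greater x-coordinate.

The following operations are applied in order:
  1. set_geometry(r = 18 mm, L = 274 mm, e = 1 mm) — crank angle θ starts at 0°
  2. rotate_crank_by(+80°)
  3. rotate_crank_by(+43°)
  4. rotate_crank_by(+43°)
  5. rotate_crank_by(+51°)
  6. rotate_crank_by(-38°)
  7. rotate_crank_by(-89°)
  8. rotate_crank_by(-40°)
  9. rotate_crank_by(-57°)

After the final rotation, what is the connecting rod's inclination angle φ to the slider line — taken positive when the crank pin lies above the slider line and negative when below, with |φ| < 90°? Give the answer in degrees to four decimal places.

set_geometry: r = 18 mm, L = 274 mm, e = 1 mm; θ ← 0°
rotate_crank_by(+80°): θ ← 0° +80° = 80°
rotate_crank_by(+43°): θ ← 80° +43° = 123°
rotate_crank_by(+43°): θ ← 123° +43° = 166°
rotate_crank_by(+51°): θ ← 166° +51° = 217°
rotate_crank_by(-38°): θ ← 217° -38° = 179°
rotate_crank_by(-89°): θ ← 179° -89° = 90°
rotate_crank_by(-40°): θ ← 90° -40° = 50°
rotate_crank_by(-57°): θ ← 50° -57° = -7°
crank pin P = (r cos θ, r sin θ) = (17.865831, -2.193648)
h = r sin θ − e = -2.193648 − 1 = -3.193648
sin φ = h / L = -3.193648 / 274 = -0.01165565
φ = arcsin(-0.01165565) = -0.667835°

-0.6678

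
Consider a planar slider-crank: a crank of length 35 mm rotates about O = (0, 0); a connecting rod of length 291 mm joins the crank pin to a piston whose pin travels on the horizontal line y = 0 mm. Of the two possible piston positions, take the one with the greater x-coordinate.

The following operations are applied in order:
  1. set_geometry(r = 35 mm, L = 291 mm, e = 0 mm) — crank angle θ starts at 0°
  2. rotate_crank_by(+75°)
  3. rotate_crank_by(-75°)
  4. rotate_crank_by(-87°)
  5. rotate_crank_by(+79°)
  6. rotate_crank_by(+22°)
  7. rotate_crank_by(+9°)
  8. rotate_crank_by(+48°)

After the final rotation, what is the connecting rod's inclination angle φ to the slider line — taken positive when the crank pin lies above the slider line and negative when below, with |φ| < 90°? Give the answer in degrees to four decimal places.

6.5299

set_geometry: r = 35 mm, L = 291 mm, e = 0 mm; θ ← 0°
rotate_crank_by(+75°): θ ← 0° +75° = 75°
rotate_crank_by(-75°): θ ← 75° -75° = 0°
rotate_crank_by(-87°): θ ← 0° -87° = -87°
rotate_crank_by(+79°): θ ← -87° +79° = -8°
rotate_crank_by(+22°): θ ← -8° +22° = 14°
rotate_crank_by(+9°): θ ← 14° +9° = 23°
rotate_crank_by(+48°): θ ← 23° +48° = 71°
crank pin P = (r cos θ, r sin θ) = (11.394885, 33.093150)
h = r sin θ − e = 33.093150 − 0 = 33.093150
sin φ = h / L = 33.093150 / 291 = 0.11372217
φ = arcsin(0.11372217) = 6.529927°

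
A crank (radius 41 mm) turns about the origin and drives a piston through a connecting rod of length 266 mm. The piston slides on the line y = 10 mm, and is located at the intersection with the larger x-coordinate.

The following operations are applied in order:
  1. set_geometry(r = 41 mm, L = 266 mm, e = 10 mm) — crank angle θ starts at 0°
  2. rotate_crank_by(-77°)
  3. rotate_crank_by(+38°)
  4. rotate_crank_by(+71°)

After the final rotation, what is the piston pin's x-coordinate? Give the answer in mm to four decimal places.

300.5114

set_geometry: r = 41 mm, L = 266 mm, e = 10 mm; θ ← 0°
rotate_crank_by(-77°): θ ← 0° -77° = -77°
rotate_crank_by(+38°): θ ← -77° +38° = -39°
rotate_crank_by(+71°): θ ← -39° +71° = 32°
crank pin P = (r cos θ, r sin θ) = (34.769972, 21.726690)
h = r sin θ − e = 21.726690 − 10 = 11.726690
x = r cos θ + √(L² − h²) = 34.769972 + √(70756.0 − 137.5153) = 34.769972 + 265.741387 = 300.511359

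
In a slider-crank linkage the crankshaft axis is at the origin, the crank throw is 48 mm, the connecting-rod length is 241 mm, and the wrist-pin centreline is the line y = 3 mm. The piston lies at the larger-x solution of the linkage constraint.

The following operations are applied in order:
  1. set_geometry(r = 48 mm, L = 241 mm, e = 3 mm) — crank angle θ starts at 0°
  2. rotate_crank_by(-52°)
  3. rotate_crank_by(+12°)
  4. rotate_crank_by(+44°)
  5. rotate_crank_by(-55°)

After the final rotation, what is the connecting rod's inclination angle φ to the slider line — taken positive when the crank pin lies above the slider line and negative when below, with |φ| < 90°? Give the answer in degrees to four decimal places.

-9.6269

set_geometry: r = 48 mm, L = 241 mm, e = 3 mm; θ ← 0°
rotate_crank_by(-52°): θ ← 0° -52° = -52°
rotate_crank_by(+12°): θ ← -52° +12° = -40°
rotate_crank_by(+44°): θ ← -40° +44° = 4°
rotate_crank_by(-55°): θ ← 4° -55° = -51°
crank pin P = (r cos θ, r sin θ) = (30.207379, -37.303006)
h = r sin θ − e = -37.303006 − 3 = -40.303006
sin φ = h / L = -40.303006 / 241 = -0.16723239
φ = arcsin(-0.16723239) = -9.626943°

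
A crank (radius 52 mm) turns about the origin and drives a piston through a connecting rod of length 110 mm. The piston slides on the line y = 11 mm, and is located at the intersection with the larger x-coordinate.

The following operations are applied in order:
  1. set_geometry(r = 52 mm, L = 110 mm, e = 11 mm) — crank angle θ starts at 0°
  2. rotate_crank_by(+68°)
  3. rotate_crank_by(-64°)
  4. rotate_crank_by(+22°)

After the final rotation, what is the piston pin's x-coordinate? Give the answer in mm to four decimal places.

156.1031

set_geometry: r = 52 mm, L = 110 mm, e = 11 mm; θ ← 0°
rotate_crank_by(+68°): θ ← 0° +68° = 68°
rotate_crank_by(-64°): θ ← 68° -64° = 4°
rotate_crank_by(+22°): θ ← 4° +22° = 26°
crank pin P = (r cos θ, r sin θ) = (46.737290, 22.795300)
h = r sin θ − e = 22.795300 − 11 = 11.795300
x = r cos θ + √(L² − h²) = 46.737290 + √(12100.0 − 139.1291) = 46.737290 + 109.365767 = 156.103057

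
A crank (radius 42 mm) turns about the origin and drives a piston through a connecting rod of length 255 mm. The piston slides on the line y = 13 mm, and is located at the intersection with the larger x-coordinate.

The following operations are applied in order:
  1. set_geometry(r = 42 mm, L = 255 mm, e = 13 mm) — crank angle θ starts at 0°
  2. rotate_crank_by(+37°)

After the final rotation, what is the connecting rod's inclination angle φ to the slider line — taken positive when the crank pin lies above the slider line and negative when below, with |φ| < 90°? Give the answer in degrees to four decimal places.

2.7594

set_geometry: r = 42 mm, L = 255 mm, e = 13 mm; θ ← 0°
rotate_crank_by(+37°): θ ← 0° +37° = 37°
crank pin P = (r cos θ, r sin θ) = (33.542691, 25.276231)
h = r sin θ − e = 25.276231 − 13 = 12.276231
sin φ = h / L = 12.276231 / 255 = 0.04814208
φ = arcsin(0.04814208) = 2.759405°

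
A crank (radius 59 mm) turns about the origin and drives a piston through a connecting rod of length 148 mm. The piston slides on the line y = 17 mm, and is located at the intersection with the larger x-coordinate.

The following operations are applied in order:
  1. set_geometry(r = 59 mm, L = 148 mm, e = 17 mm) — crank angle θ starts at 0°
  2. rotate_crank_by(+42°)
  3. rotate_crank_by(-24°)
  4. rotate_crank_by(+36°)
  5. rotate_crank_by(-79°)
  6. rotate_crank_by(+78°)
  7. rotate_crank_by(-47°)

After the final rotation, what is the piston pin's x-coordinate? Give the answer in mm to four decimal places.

set_geometry: r = 59 mm, L = 148 mm, e = 17 mm; θ ← 0°
rotate_crank_by(+42°): θ ← 0° +42° = 42°
rotate_crank_by(-24°): θ ← 42° -24° = 18°
rotate_crank_by(+36°): θ ← 18° +36° = 54°
rotate_crank_by(-79°): θ ← 54° -79° = -25°
rotate_crank_by(+78°): θ ← -25° +78° = 53°
rotate_crank_by(-47°): θ ← 53° -47° = 6°
crank pin P = (r cos θ, r sin θ) = (58.676792, 6.167179)
h = r sin θ − e = 6.167179 − 17 = -10.832821
x = r cos θ + √(L² − h²) = 58.676792 + √(21904.0 − 117.3500) = 58.676792 + 147.603015 = 206.279807

206.2798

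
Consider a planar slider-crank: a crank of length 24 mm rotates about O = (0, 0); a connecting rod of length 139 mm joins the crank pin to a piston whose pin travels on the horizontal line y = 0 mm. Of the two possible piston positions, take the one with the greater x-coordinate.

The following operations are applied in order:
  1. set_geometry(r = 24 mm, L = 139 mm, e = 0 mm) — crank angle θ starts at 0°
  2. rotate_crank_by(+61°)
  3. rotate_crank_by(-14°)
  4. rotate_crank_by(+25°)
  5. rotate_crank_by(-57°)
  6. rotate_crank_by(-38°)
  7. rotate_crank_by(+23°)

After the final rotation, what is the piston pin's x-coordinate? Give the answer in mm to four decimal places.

set_geometry: r = 24 mm, L = 139 mm, e = 0 mm; θ ← 0°
rotate_crank_by(+61°): θ ← 0° +61° = 61°
rotate_crank_by(-14°): θ ← 61° -14° = 47°
rotate_crank_by(+25°): θ ← 47° +25° = 72°
rotate_crank_by(-57°): θ ← 72° -57° = 15°
rotate_crank_by(-38°): θ ← 15° -38° = -23°
rotate_crank_by(+23°): θ ← -23° +23° = 0°
crank pin P = (r cos θ, r sin θ) = (24.000000, 0.000000)
h = r sin θ − e = 0.000000 − 0 = 0.000000
x = r cos θ + √(L² − h²) = 24.000000 + √(19321.0 − 0.0000) = 24.000000 + 139.000000 = 163.000000

163.0000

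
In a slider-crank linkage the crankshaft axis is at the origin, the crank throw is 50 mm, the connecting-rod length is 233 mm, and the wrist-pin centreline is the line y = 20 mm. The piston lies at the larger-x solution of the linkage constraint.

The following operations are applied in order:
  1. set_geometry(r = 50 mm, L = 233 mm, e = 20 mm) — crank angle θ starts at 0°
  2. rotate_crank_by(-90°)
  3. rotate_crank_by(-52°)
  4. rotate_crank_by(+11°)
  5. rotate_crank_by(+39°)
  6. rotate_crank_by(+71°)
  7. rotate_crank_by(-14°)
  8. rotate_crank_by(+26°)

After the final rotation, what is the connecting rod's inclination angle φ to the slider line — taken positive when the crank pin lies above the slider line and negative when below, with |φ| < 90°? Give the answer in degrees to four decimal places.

set_geometry: r = 50 mm, L = 233 mm, e = 20 mm; θ ← 0°
rotate_crank_by(-90°): θ ← 0° -90° = -90°
rotate_crank_by(-52°): θ ← -90° -52° = -142°
rotate_crank_by(+11°): θ ← -142° +11° = -131°
rotate_crank_by(+39°): θ ← -131° +39° = -92°
rotate_crank_by(+71°): θ ← -92° +71° = -21°
rotate_crank_by(-14°): θ ← -21° -14° = -35°
rotate_crank_by(+26°): θ ← -35° +26° = -9°
crank pin P = (r cos θ, r sin θ) = (49.384417, -7.821723)
h = r sin θ − e = -7.821723 − 20 = -27.821723
sin φ = h / L = -27.821723 / 233 = -0.11940654
φ = arcsin(-0.11940654) = -6.857853°

-6.8579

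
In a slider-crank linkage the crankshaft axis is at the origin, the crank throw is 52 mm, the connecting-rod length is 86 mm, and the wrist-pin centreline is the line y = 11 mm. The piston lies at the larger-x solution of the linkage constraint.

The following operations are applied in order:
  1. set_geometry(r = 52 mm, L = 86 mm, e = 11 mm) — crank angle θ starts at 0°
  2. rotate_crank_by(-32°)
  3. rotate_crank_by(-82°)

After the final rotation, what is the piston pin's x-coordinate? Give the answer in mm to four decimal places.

41.8833

set_geometry: r = 52 mm, L = 86 mm, e = 11 mm; θ ← 0°
rotate_crank_by(-32°): θ ← 0° -32° = -32°
rotate_crank_by(-82°): θ ← -32° -82° = -114°
crank pin P = (r cos θ, r sin θ) = (-21.150305, -47.504364)
h = r sin θ − e = -47.504364 − 11 = -58.504364
x = r cos θ + √(L² − h²) = -21.150305 + √(7396.0 − 3422.7606) = -21.150305 + 63.033637 = 41.883332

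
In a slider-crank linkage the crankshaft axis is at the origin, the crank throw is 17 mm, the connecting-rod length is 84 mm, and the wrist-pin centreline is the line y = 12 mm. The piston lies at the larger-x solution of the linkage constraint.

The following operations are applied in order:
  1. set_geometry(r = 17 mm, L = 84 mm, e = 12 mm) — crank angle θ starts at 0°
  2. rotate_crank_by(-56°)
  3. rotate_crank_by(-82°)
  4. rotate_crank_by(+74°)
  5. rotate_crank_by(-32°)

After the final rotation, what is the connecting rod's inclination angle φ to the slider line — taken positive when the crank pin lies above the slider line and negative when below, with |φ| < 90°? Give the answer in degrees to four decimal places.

set_geometry: r = 17 mm, L = 84 mm, e = 12 mm; θ ← 0°
rotate_crank_by(-56°): θ ← 0° -56° = -56°
rotate_crank_by(-82°): θ ← -56° -82° = -138°
rotate_crank_by(+74°): θ ← -138° +74° = -64°
rotate_crank_by(-32°): θ ← -64° -32° = -96°
crank pin P = (r cos θ, r sin θ) = (-1.776984, -16.906872)
h = r sin θ − e = -16.906872 − 12 = -28.906872
sin φ = h / L = -28.906872 / 84 = -0.34412943
φ = arcsin(-0.34412943) = -20.128662°

-20.1287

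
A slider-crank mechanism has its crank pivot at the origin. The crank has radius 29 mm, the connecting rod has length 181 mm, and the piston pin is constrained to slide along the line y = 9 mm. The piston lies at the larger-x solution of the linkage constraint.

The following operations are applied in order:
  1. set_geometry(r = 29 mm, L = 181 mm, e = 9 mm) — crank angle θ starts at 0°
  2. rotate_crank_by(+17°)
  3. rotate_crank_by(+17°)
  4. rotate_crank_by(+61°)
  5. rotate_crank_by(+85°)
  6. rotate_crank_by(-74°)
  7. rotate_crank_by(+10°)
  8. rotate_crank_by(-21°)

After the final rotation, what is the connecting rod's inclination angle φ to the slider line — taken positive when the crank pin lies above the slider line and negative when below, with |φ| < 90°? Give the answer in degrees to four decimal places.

set_geometry: r = 29 mm, L = 181 mm, e = 9 mm; θ ← 0°
rotate_crank_by(+17°): θ ← 0° +17° = 17°
rotate_crank_by(+17°): θ ← 17° +17° = 34°
rotate_crank_by(+61°): θ ← 34° +61° = 95°
rotate_crank_by(+85°): θ ← 95° +85° = 180°
rotate_crank_by(-74°): θ ← 180° -74° = 106°
rotate_crank_by(+10°): θ ← 106° +10° = 116°
rotate_crank_by(-21°): θ ← 116° -21° = 95°
crank pin P = (r cos θ, r sin θ) = (-2.527517, 28.889646)
h = r sin θ − e = 28.889646 − 9 = 19.889646
sin φ = h / L = 19.889646 / 181 = 0.10988755
φ = arcsin(0.10988755) = 6.308833°

6.3088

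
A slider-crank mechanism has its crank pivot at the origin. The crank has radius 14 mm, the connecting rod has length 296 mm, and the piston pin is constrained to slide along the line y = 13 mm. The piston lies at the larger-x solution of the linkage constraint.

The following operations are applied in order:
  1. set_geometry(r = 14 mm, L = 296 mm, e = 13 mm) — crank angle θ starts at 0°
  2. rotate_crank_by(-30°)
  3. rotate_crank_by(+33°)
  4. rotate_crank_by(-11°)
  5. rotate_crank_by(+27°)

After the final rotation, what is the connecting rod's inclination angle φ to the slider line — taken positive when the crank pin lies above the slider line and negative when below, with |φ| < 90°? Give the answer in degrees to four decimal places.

-1.6343

set_geometry: r = 14 mm, L = 296 mm, e = 13 mm; θ ← 0°
rotate_crank_by(-30°): θ ← 0° -30° = -30°
rotate_crank_by(+33°): θ ← -30° +33° = 3°
rotate_crank_by(-11°): θ ← 3° -11° = -8°
rotate_crank_by(+27°): θ ← -8° +27° = 19°
crank pin P = (r cos θ, r sin θ) = (13.237260, 4.557954)
h = r sin θ − e = 4.557954 − 13 = -8.442046
sin φ = h / L = -8.442046 / 296 = -0.02852043
φ = arcsin(-0.02852043) = -1.634322°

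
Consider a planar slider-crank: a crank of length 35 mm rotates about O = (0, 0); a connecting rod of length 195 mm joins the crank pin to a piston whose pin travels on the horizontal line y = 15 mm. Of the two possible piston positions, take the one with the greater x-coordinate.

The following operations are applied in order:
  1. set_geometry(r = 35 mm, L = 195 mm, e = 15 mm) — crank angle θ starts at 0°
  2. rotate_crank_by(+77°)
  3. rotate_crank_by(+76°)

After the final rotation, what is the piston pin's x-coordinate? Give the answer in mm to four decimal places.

set_geometry: r = 35 mm, L = 195 mm, e = 15 mm; θ ← 0°
rotate_crank_by(+77°): θ ← 0° +77° = 77°
rotate_crank_by(+76°): θ ← 77° +76° = 153°
crank pin P = (r cos θ, r sin θ) = (-31.185228, 15.889667)
h = r sin θ − e = 15.889667 − 15 = 0.889667
x = r cos θ + √(L² − h²) = -31.185228 + √(38025.0 − 0.7915) = -31.185228 + 194.997970 = 163.812742

163.8127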